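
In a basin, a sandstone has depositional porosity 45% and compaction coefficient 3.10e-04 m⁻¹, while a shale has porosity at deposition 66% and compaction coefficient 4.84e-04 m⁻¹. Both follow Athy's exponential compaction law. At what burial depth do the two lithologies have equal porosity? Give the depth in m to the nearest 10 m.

2200 m

Working in km (1 km = 1000 m; k in km⁻¹ = k in m⁻¹ × 1000):
Set φ₀ₐ e^(−kₐZ) = φ₀ᵦ e^(−kᵦZ) ⇒ ln(φ₀ₐ/φ₀ᵦ) = (kₐ − kᵦ)·Z
Z = ln(0.45/0.66) / (0.31 − 0.484) = -0.3830 / -0.174 = 2.201 km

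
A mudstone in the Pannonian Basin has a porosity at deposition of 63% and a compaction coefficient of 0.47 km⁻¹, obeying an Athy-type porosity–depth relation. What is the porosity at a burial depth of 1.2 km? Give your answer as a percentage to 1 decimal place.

35.8%

phi = phi₀·exp(−k·d) = 0.63 × exp(−0.47 × 1.2) = 0.63 × exp(−0.564)
  = 0.63 × 0.5689 = 0.3584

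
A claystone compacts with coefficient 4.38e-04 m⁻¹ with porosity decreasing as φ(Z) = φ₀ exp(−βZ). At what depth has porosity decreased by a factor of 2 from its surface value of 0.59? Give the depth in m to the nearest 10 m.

Working in km (1 km = 1000 m; β in km⁻¹ = β in m⁻¹ × 1000):
φ/φ₀ = 1/2 ⇒ exp(−β·Z) = 1/2 ⇒ Z = ln(2) / β
Z = 0.6931 / 0.438 = 1.583 km

1580 m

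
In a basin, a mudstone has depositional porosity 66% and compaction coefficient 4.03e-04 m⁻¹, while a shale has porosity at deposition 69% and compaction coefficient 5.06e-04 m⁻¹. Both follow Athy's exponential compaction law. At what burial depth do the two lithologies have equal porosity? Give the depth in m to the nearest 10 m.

430 m

Working in km (1 km = 1000 m; β in km⁻¹ = β in m⁻¹ × 1000):
Set n₀ₐ e^(−βₐz) = n₀ᵦ e^(−βᵦz) ⇒ ln(n₀ₐ/n₀ᵦ) = (βₐ − βᵦ)·z
z = ln(0.66/0.69) / (0.403 − 0.506) = -0.0445 / -0.103 = 0.432 km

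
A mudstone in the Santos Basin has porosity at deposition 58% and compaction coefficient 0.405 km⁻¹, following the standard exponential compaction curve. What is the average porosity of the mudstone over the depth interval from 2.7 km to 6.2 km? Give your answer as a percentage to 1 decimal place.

⟨phi⟩ = (1/(Z₂−Z₁)) ∫ phi₀ e^(−cZ) dZ = phi₀·(e^(−c·Z₁) − e^(−c·Z₂)) / (c·(Z₂−Z₁))
e^(−0.405×2.7) = 0.3350; e^(−0.405×6.2) = 0.0812
⟨phi⟩ = 0.58 × (0.3350 − 0.0812) / (0.405 × 3.5) = 0.58 × 0.1791 = 0.1039

10.4%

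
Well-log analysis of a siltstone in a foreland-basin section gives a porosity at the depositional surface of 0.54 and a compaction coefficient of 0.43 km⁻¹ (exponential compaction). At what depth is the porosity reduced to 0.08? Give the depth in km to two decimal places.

4.44 km

Invert Athy's law: z = ln(φ₀/φ) / β
z = ln(0.54/0.08) / 0.43 = ln(6.75) / 0.43 = 1.9095 / 0.43 = 4.441 km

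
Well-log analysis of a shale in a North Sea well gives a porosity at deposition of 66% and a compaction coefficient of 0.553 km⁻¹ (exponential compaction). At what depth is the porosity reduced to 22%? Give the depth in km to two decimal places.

1.99 km

Invert Athy's law: Z = ln(phi₀/phi) / k
Z = ln(0.66/0.22) / 0.553 = ln(3) / 0.553 = 1.0986 / 0.553 = 1.987 km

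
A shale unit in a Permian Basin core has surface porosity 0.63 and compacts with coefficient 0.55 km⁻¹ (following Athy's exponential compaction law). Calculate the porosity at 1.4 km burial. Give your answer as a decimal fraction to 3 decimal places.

φ = φ₀·exp(−β·d) = 0.63 × exp(−0.55 × 1.4) = 0.63 × exp(−0.77)
  = 0.63 × 0.4630 = 0.2917

0.292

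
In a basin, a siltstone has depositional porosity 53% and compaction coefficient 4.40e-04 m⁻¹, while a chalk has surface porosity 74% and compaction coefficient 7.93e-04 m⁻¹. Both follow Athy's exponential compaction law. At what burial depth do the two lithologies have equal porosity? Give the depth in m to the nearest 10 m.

Working in km (1 km = 1000 m; β in km⁻¹ = β in m⁻¹ × 1000):
Set phi₀ₐ e^(−βₐz) = phi₀ᵦ e^(−βᵦz) ⇒ ln(phi₀ₐ/phi₀ᵦ) = (βₐ − βᵦ)·z
z = ln(0.53/0.74) / (0.44 − 0.793) = -0.3338 / -0.353 = 0.946 km

950 m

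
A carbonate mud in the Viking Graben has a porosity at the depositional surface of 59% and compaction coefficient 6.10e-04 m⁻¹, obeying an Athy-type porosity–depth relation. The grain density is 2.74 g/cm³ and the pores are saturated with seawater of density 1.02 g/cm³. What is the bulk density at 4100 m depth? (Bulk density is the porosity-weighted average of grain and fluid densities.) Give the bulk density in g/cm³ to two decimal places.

2.66 g/cm³

Working in km (1 km = 1000 m; c in km⁻¹ = c in m⁻¹ × 1000):
Porosity at depth: phi = 0.59·exp(−0.61×4.1) = 0.59×0.0820 = 0.0484
Bulk density: ρ_b = (1−phi)ρ_g + phi·ρ_f = 0.9516×2.74 + 0.0484×1.02
       = 2.607 + 0.049 = 2.657 g/cm³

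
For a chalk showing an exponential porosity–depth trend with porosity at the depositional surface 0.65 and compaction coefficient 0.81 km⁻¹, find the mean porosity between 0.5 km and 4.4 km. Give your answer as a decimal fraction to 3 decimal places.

⟨phi⟩ = (1/(z₂−z₁)) ∫ phi₀ e^(−βz) dz = phi₀·(e^(−β·z₁) − e^(−β·z₂)) / (β·(z₂−z₁))
e^(−0.81×0.5) = 0.6670; e^(−0.81×4.4) = 0.0283
⟨phi⟩ = 0.65 × (0.6670 − 0.0283) / (0.81 × 3.9) = 0.65 × 0.2022 = 0.1314

0.131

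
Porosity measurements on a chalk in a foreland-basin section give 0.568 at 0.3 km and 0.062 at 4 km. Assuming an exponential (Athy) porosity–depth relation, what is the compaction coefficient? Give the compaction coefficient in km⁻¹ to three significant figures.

0.599 km⁻¹

Athy: phi(Z) = phi₀ e^(−cZ) ⇒ phi₁/phi₂ = e^{c(Z₂−Z₁)} ⇒ c = ln(phi₁/phi₂)/(Z₂−Z₁)
c = ln(0.568/0.062) / (4 − 0.3) = ln(9.161) / 3.7 = 2.2150 / 3.7 = 0.5986 km⁻¹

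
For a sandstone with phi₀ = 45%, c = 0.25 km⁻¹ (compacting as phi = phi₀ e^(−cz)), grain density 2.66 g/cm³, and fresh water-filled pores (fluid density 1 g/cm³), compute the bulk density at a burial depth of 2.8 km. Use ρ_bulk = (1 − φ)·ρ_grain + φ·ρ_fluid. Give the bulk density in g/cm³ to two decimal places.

Porosity at depth: phi = 0.45·exp(−0.25×2.8) = 0.45×0.4966 = 0.2235
Bulk density: ρ_b = (1−phi)ρ_g + phi·ρ_f = 0.7765×2.66 + 0.2235×1
       = 2.066 + 0.223 = 2.289 g/cm³

2.29 g/cm³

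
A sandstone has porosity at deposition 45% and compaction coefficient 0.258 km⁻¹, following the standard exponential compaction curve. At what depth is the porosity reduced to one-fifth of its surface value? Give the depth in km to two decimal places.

6.24 km

φ/φ₀ = 1/5 ⇒ exp(−β·z) = 1/5 ⇒ z = ln(5) / β
z = 1.6094 / 0.258 = 6.238 km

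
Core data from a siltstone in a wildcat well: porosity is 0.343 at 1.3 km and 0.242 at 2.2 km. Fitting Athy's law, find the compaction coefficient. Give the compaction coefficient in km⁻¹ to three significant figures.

0.388 km⁻¹

Athy: φ(d) = φ₀ e^(−kd) ⇒ φ₁/φ₂ = e^{k(d₂−d₁)} ⇒ k = ln(φ₁/φ₂)/(d₂−d₁)
k = ln(0.343/0.242) / (2.2 − 1.3) = ln(1.417) / 0.9 = 0.3488 / 0.9 = 0.3875 km⁻¹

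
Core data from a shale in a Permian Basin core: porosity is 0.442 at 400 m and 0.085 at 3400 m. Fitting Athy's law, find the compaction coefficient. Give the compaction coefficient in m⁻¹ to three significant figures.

Working in km (1 km = 1000 m; c in km⁻¹ = c in m⁻¹ × 1000):
Athy: n(Z) = n₀ e^(−cZ) ⇒ n₁/n₂ = e^{c(Z₂−Z₁)} ⇒ c = ln(n₁/n₂)/(Z₂−Z₁)
c = ln(0.442/0.085) / (3.4 − 0.4) = ln(5.2) / 3 = 1.6487 / 3 = 0.5496 km⁻¹

0.000550 m⁻¹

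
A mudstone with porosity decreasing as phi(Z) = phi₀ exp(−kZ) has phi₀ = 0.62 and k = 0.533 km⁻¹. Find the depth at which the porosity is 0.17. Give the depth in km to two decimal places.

Invert Athy's law: Z = ln(phi₀/phi) / k
Z = ln(0.62/0.17) / 0.533 = ln(3.647) / 0.533 = 1.2939 / 0.533 = 2.428 km

2.43 km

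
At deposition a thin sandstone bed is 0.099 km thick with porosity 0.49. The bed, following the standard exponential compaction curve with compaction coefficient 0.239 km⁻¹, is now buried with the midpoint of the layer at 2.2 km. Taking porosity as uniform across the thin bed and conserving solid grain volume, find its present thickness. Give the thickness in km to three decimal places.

Porosity at 2.2 km: n = 0.49·exp(−0.239×2.2) = 0.2896
Solid-volume conservation: h(1−n) = h₀(1−n₀) ⇒ h = h₀·(1−n₀)/(1−n)
h = 0.099 × (1 − 0.49)/(1 − 0.2896) = 0.099 × 0.7179 = 0.0711 km

0.071 km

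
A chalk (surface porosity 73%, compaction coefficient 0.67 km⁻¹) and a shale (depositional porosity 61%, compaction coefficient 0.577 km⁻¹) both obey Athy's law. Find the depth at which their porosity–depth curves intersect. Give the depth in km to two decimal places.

Set n₀ₐ e^(−βₐZ) = n₀ᵦ e^(−βᵦZ) ⇒ ln(n₀ₐ/n₀ᵦ) = (βₐ − βᵦ)·Z
Z = ln(0.73/0.61) / (0.67 − 0.577) = 0.1796 / 0.093 = 1.931 km

1.93 km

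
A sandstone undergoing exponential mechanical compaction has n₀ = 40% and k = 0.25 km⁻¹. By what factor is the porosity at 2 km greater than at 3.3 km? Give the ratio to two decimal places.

1.38

n(Z₁)/n(Z₂) = e^(−k·Z₁)/e^(−k·Z₂) = e^{k(Z₂−Z₁)}
= exp(0.25 × 1.3) = exp(0.325) = 1.3840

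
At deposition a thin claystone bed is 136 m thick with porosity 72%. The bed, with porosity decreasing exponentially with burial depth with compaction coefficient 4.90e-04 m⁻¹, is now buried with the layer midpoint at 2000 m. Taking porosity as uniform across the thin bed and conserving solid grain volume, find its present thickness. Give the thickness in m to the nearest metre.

52 m

Working in km (1 km = 1000 m; c in km⁻¹ = c in m⁻¹ × 1000):
Porosity at 2 km: φ = 0.72·exp(−0.49×2) = 0.2702
Solid-volume conservation: h(1−φ) = h₀(1−φ₀) ⇒ h = h₀·(1−φ₀)/(1−φ)
h = 0.136 × (1 − 0.72)/(1 − 0.2702) = 0.136 × 0.3837 = 0.0522 km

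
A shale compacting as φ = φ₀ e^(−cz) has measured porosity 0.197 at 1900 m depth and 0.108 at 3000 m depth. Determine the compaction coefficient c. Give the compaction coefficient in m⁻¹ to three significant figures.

Working in km (1 km = 1000 m; c in km⁻¹ = c in m⁻¹ × 1000):
Athy: φ(z) = φ₀ e^(−cz) ⇒ φ₁/φ₂ = e^{c(z₂−z₁)} ⇒ c = ln(φ₁/φ₂)/(z₂−z₁)
c = ln(0.197/0.108) / (3 − 1.9) = ln(1.824) / 1.1 = 0.6011 / 1.1 = 0.5464 km⁻¹

0.000546 m⁻¹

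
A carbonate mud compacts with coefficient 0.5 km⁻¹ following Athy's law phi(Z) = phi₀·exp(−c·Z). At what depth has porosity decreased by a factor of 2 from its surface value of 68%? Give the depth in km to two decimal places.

1.39 km

phi/phi₀ = 1/2 ⇒ exp(−c·Z) = 1/2 ⇒ Z = ln(2) / c
Z = 0.6931 / 0.5 = 1.386 km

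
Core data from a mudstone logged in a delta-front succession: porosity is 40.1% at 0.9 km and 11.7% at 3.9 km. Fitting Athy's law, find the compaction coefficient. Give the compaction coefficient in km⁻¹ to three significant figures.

Athy: phi(z) = phi₀ e^(−kz) ⇒ phi₁/phi₂ = e^{k(z₂−z₁)} ⇒ k = ln(phi₁/phi₂)/(z₂−z₁)
k = ln(0.401/0.117) / (3.9 − 0.9) = ln(3.427) / 3 = 1.2318 / 3 = 0.4106 km⁻¹

0.411 km⁻¹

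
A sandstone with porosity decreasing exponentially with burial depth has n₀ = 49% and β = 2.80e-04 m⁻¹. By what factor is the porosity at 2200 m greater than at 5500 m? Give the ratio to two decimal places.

Working in km (1 km = 1000 m; β in km⁻¹ = β in m⁻¹ × 1000):
n(d₁)/n(d₂) = e^(−β·d₁)/e^(−β·d₂) = e^{β(d₂−d₁)}
= exp(0.28 × 3.3) = exp(0.924) = 2.5193

2.52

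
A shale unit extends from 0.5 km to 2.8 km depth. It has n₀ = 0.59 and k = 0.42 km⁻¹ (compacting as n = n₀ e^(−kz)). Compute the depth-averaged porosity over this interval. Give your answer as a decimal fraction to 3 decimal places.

0.307

⟨n⟩ = (1/(z₂−z₁)) ∫ n₀ e^(−kz) dz = n₀·(e^(−k·z₁) − e^(−k·z₂)) / (k·(z₂−z₁))
e^(−0.42×0.5) = 0.8106; e^(−0.42×2.8) = 0.3085
⟨n⟩ = 0.59 × (0.8106 − 0.3085) / (0.42 × 2.3) = 0.59 × 0.5197 = 0.3066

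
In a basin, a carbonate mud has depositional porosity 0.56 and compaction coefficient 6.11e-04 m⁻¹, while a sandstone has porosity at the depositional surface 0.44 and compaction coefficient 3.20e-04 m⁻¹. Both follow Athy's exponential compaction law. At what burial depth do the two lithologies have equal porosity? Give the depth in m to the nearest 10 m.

830 m

Working in km (1 km = 1000 m; k in km⁻¹ = k in m⁻¹ × 1000):
Set phi₀ₐ e^(−kₐZ) = phi₀ᵦ e^(−kᵦZ) ⇒ ln(phi₀ₐ/phi₀ᵦ) = (kₐ − kᵦ)·Z
Z = ln(0.56/0.44) / (0.611 − 0.32) = 0.2412 / 0.291 = 0.829 km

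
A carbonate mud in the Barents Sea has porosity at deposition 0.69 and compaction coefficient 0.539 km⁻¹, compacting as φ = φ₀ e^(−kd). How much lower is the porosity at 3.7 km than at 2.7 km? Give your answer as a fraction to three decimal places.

φ(2.7) = 0.69·e^(−0.539×2.7) = 0.1610
φ(3.7) = 0.69·e^(−0.539×3.7) = 0.0939
Δφ = 0.1610 − 0.0939 = 0.0671

0.067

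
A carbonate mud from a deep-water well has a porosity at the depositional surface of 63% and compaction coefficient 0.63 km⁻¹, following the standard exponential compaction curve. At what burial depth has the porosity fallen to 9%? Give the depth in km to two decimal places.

Invert Athy's law: d = ln(φ₀/φ) / β
d = ln(0.63/0.09) / 0.63 = ln(7) / 0.63 = 1.9459 / 0.63 = 3.089 km

3.09 km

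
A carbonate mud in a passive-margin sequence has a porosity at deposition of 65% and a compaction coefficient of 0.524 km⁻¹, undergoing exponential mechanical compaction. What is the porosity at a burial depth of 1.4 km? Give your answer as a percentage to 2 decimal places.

31.21%

φ = φ₀·exp(−c·z) = 0.65 × exp(−0.524 × 1.4) = 0.65 × exp(−0.7336)
  = 0.65 × 0.4802 = 0.3121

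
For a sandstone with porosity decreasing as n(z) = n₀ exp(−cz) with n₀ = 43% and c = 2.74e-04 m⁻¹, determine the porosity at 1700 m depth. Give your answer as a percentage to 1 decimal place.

Working in km (1 km = 1000 m; c in km⁻¹ = c in m⁻¹ × 1000):
n = n₀·exp(−c·z) = 0.43 × exp(−0.274 × 1.7) = 0.43 × exp(−0.4658)
  = 0.43 × 0.6276 = 0.2699

27.0%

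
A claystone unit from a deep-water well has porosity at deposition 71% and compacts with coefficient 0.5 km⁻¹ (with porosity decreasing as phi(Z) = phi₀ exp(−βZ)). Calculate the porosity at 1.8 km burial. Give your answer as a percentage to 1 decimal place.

phi = phi₀·exp(−β·Z) = 0.71 × exp(−0.5 × 1.8) = 0.71 × exp(−0.9)
  = 0.71 × 0.4066 = 0.2887

28.9%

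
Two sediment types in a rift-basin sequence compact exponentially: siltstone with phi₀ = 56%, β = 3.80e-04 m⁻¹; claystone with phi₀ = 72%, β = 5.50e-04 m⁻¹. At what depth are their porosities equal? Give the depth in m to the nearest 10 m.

1480 m

Working in km (1 km = 1000 m; β in km⁻¹ = β in m⁻¹ × 1000):
Set phi₀ₐ e^(−βₐZ) = phi₀ᵦ e^(−βᵦZ) ⇒ ln(phi₀ₐ/phi₀ᵦ) = (βₐ − βᵦ)·Z
Z = ln(0.56/0.72) / (0.38 − 0.55) = -0.2513 / -0.17 = 1.478 km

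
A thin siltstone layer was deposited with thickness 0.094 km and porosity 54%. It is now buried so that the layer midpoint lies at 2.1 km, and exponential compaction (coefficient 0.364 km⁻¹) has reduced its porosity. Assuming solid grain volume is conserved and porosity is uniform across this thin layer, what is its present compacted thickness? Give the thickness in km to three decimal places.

Porosity at 2.1 km: n = 0.54·exp(−0.364×2.1) = 0.2514
Solid-volume conservation: h(1−n) = h₀(1−n₀) ⇒ h = h₀·(1−n₀)/(1−n)
h = 0.094 × (1 − 0.54)/(1 − 0.2514) = 0.094 × 0.6145 = 0.0578 km

0.058 km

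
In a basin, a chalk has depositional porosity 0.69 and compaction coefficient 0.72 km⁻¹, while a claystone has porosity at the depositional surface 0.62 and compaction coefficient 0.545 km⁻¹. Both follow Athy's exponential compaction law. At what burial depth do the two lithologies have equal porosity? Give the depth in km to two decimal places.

Set phi₀ₐ e^(−βₐZ) = phi₀ᵦ e^(−βᵦZ) ⇒ ln(phi₀ₐ/phi₀ᵦ) = (βₐ − βᵦ)·Z
Z = ln(0.69/0.62) / (0.72 − 0.545) = 0.1070 / 0.175 = 0.611 km

0.61 km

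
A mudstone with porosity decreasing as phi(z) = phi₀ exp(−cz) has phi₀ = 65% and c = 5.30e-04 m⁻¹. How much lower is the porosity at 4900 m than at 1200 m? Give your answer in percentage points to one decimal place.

Working in km (1 km = 1000 m; c in km⁻¹ = c in m⁻¹ × 1000):
phi(1.2) = 0.65·e^(−0.53×1.2) = 0.3441
phi(4.9) = 0.65·e^(−0.53×4.9) = 0.0484
Δphi = 0.3441 − 0.0484 = 0.2957

29.6 percentage points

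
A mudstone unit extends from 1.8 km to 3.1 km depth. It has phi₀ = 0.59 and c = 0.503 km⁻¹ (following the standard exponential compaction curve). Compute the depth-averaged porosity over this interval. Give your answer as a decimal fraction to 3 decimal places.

0.175

⟨phi⟩ = (1/(Z₂−Z₁)) ∫ phi₀ e^(−cZ) dZ = phi₀·(e^(−c·Z₁) − e^(−c·Z₂)) / (c·(Z₂−Z₁))
e^(−0.503×1.8) = 0.4044; e^(−0.503×3.1) = 0.2103
⟨phi⟩ = 0.59 × (0.4044 − 0.2103) / (0.503 × 1.3) = 0.59 × 0.2968 = 0.1751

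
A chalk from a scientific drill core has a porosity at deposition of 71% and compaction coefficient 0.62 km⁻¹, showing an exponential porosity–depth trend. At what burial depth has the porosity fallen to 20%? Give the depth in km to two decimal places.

Invert Athy's law: Z = ln(φ₀/φ) / β
Z = ln(0.71/0.2) / 0.62 = ln(3.55) / 0.62 = 1.2669 / 0.62 = 2.043 km

2.04 km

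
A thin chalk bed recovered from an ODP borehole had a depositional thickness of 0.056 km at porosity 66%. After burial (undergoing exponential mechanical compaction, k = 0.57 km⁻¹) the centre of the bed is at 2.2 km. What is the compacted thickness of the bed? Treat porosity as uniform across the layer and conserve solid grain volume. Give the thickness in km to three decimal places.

0.023 km

Porosity at 2.2 km: phi = 0.66·exp(−0.57×2.2) = 0.1883
Solid-volume conservation: h(1−phi) = h₀(1−phi₀) ⇒ h = h₀·(1−phi₀)/(1−phi)
h = 0.056 × (1 − 0.66)/(1 − 0.1883) = 0.056 × 0.4189 = 0.0235 km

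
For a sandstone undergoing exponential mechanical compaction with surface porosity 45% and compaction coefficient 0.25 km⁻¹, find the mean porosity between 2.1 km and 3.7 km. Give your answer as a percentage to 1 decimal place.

21.9%

⟨n⟩ = (1/(z₂−z₁)) ∫ n₀ e^(−βz) dz = n₀·(e^(−β·z₁) − e^(−β·z₂)) / (β·(z₂−z₁))
e^(−0.25×2.1) = 0.5916; e^(−0.25×3.7) = 0.3965
⟨n⟩ = 0.45 × (0.5916 − 0.3965) / (0.25 × 1.6) = 0.45 × 0.4876 = 0.2194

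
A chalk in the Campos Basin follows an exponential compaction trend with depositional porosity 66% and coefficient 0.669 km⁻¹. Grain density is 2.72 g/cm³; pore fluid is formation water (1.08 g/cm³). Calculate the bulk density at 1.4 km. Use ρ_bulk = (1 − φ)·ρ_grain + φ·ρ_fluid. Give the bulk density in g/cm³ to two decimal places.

2.30 g/cm³

Porosity at depth: φ = 0.66·exp(−0.669×1.4) = 0.66×0.3920 = 0.2587
Bulk density: ρ_b = (1−φ)ρ_g + φ·ρ_f = 0.7413×2.72 + 0.2587×1.08
       = 2.016 + 0.279 = 2.296 g/cm³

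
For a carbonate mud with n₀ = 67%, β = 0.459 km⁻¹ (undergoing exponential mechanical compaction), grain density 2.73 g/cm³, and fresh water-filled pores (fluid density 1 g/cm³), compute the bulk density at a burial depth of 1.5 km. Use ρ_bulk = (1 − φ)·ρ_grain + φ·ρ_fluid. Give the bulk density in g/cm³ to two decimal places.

2.15 g/cm³

Porosity at depth: n = 0.67·exp(−0.459×1.5) = 0.67×0.5023 = 0.3366
Bulk density: ρ_b = (1−n)ρ_g + n·ρ_f = 0.6634×2.73 + 0.3366×1
       = 1.811 + 0.337 = 2.148 g/cm³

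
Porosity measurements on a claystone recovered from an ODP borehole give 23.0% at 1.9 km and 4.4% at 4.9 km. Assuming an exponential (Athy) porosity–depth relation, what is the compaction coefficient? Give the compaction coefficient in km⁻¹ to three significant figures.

Athy: n(d) = n₀ e^(−βd) ⇒ n₁/n₂ = e^{β(d₂−d₁)} ⇒ β = ln(n₁/n₂)/(d₂−d₁)
β = ln(0.23/0.044) / (4.9 − 1.9) = ln(5.227) / 3 = 1.6539 / 3 = 0.5513 km⁻¹

0.551 km⁻¹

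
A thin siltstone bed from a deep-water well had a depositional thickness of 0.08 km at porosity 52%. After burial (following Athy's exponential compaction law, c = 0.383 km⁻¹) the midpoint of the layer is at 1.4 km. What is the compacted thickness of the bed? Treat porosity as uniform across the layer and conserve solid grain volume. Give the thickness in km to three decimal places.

Porosity at 1.4 km: n = 0.52·exp(−0.383×1.4) = 0.3042
Solid-volume conservation: h(1−n) = h₀(1−n₀) ⇒ h = h₀·(1−n₀)/(1−n)
h = 0.08 × (1 − 0.52)/(1 − 0.3042) = 0.08 × 0.6898 = 0.0552 km

0.055 km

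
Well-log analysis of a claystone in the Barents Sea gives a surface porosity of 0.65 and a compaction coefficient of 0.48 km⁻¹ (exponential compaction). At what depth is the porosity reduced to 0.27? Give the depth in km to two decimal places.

Invert Athy's law: z = ln(φ₀/φ) / β
z = ln(0.65/0.27) / 0.48 = ln(2.407) / 0.48 = 0.8786 / 0.48 = 1.830 km

1.83 km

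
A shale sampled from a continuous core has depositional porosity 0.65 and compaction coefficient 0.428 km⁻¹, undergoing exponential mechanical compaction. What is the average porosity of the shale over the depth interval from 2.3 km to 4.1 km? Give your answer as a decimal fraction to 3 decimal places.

⟨n⟩ = (1/(Z₂−Z₁)) ∫ n₀ e^(−kZ) dZ = n₀·(e^(−k·Z₁) − e^(−k·Z₂)) / (k·(Z₂−Z₁))
e^(−0.428×2.3) = 0.3737; e^(−0.428×4.1) = 0.1729
⟨n⟩ = 0.65 × (0.3737 − 0.1729) / (0.428 × 1.8) = 0.65 × 0.2605 = 0.1694

0.169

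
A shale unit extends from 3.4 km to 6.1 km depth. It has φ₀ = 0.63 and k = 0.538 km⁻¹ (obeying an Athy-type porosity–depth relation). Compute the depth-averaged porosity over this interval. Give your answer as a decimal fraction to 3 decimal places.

⟨φ⟩ = (1/(z₂−z₁)) ∫ φ₀ e^(−kz) dz = φ₀·(e^(−k·z₁) − e^(−k·z₂)) / (k·(z₂−z₁))
e^(−0.538×3.4) = 0.1605; e^(−0.538×6.1) = 0.0376
⟨φ⟩ = 0.63 × (0.1605 − 0.0376) / (0.538 × 2.7) = 0.63 × 0.0847 = 0.0533

0.053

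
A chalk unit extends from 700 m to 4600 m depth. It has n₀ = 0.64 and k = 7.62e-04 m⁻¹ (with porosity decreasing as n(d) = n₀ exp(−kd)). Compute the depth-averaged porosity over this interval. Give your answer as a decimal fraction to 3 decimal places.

0.120

Working in km (1 km = 1000 m; k in km⁻¹ = k in m⁻¹ × 1000):
⟨n⟩ = (1/(d₂−d₁)) ∫ n₀ e^(−kd) dd = n₀·(e^(−k·d₁) − e^(−k·d₂)) / (k·(d₂−d₁))
e^(−0.762×0.7) = 0.5866; e^(−0.762×4.6) = 0.0300
⟨n⟩ = 0.64 × (0.5866 − 0.0300) / (0.762 × 3.9) = 0.64 × 0.1873 = 0.1199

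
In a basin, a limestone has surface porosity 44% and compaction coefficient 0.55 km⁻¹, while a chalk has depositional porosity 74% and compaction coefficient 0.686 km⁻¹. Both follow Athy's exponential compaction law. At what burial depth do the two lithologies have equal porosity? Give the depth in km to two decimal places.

Set n₀ₐ e^(−kₐz) = n₀ᵦ e^(−kᵦz) ⇒ ln(n₀ₐ/n₀ᵦ) = (kₐ − kᵦ)·z
z = ln(0.44/0.74) / (0.55 − 0.686) = -0.5199 / -0.136 = 3.823 km

3.82 km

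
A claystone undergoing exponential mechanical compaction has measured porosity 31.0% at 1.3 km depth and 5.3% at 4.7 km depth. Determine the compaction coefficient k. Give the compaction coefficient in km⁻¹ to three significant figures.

0.519 km⁻¹

Athy: φ(d) = φ₀ e^(−kd) ⇒ φ₁/φ₂ = e^{k(d₂−d₁)} ⇒ k = ln(φ₁/φ₂)/(d₂−d₁)
k = ln(0.31/0.053) / (4.7 − 1.3) = ln(5.849) / 3.4 = 1.7663 / 3.4 = 0.5195 km⁻¹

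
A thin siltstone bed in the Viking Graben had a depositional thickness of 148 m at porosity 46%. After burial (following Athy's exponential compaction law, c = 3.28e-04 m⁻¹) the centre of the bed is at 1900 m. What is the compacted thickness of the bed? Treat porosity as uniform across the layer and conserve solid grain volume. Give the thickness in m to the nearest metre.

106 m

Working in km (1 km = 1000 m; c in km⁻¹ = c in m⁻¹ × 1000):
Porosity at 1.9 km: phi = 0.46·exp(−0.328×1.9) = 0.2467
Solid-volume conservation: h(1−phi) = h₀(1−phi₀) ⇒ h = h₀·(1−phi₀)/(1−phi)
h = 0.148 × (1 − 0.46)/(1 − 0.2467) = 0.148 × 0.7168 = 0.1061 km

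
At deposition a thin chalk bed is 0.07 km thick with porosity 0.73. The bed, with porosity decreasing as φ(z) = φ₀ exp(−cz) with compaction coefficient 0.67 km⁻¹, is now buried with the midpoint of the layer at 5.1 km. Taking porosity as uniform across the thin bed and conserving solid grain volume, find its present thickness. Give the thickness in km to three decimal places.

Porosity at 5.1 km: φ = 0.73·exp(−0.67×5.1) = 0.0240
Solid-volume conservation: h(1−φ) = h₀(1−φ₀) ⇒ h = h₀·(1−φ₀)/(1−φ)
h = 0.07 × (1 − 0.73)/(1 − 0.0240) = 0.07 × 0.2766 = 0.0194 km

0.019 km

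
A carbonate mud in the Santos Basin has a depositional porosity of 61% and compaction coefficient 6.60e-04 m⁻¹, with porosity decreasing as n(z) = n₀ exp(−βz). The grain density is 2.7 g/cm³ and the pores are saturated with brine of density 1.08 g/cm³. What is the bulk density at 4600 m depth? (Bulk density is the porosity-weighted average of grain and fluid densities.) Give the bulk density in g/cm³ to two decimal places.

2.65 g/cm³

Working in km (1 km = 1000 m; β in km⁻¹ = β in m⁻¹ × 1000):
Porosity at depth: n = 0.61·exp(−0.66×4.6) = 0.61×0.0480 = 0.0293
Bulk density: ρ_b = (1−n)ρ_g + n·ρ_f = 0.9707×2.7 + 0.0293×1.08
       = 2.621 + 0.032 = 2.653 g/cm³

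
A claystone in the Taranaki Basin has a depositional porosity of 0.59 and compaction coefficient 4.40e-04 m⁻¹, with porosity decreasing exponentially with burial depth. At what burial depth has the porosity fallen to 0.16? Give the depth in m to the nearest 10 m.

Working in km (1 km = 1000 m; β in km⁻¹ = β in m⁻¹ × 1000):
Invert Athy's law: d = ln(n₀/n) / β
d = ln(0.59/0.16) / 0.44 = ln(3.687) / 0.44 = 1.3049 / 0.44 = 2.966 km

2970 m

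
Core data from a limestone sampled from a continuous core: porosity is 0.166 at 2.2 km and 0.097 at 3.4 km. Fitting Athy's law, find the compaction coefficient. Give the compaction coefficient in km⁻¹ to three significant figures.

Athy: phi(z) = phi₀ e^(−βz) ⇒ phi₁/phi₂ = e^{β(z₂−z₁)} ⇒ β = ln(phi₁/phi₂)/(z₂−z₁)
β = ln(0.166/0.097) / (3.4 − 2.2) = ln(1.711) / 1.2 = 0.5373 / 1.2 = 0.4477 km⁻¹

0.448 km⁻¹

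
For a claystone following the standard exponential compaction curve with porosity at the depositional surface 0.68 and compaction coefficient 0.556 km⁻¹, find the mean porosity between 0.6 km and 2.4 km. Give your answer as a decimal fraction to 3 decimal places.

⟨n⟩ = (1/(d₂−d₁)) ∫ n₀ e^(−kd) dd = n₀·(e^(−k·d₁) − e^(−k·d₂)) / (k·(d₂−d₁))
e^(−0.556×0.6) = 0.7163; e^(−0.556×2.4) = 0.2633
⟨n⟩ = 0.68 × (0.7163 − 0.2633) / (0.556 × 1.8) = 0.68 × 0.4527 = 0.3078

0.308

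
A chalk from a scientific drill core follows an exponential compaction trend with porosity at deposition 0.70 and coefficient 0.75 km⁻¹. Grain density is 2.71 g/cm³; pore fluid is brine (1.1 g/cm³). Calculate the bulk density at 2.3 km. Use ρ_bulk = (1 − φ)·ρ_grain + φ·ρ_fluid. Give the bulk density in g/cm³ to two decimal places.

2.51 g/cm³

Porosity at depth: φ = 0.7·exp(−0.75×2.3) = 0.7×0.1782 = 0.1247
Bulk density: ρ_b = (1−φ)ρ_g + φ·ρ_f = 0.8753×2.71 + 0.1247×1.1
       = 2.372 + 0.137 = 2.509 g/cm³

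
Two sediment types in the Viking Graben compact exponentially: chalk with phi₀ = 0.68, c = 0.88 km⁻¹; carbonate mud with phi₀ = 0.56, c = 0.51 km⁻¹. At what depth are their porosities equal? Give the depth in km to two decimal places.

0.52 km

Set phi₀ₐ e^(−cₐd) = phi₀ᵦ e^(−cᵦd) ⇒ ln(phi₀ₐ/phi₀ᵦ) = (cₐ − cᵦ)·d
d = ln(0.68/0.56) / (0.88 − 0.51) = 0.1942 / 0.37 = 0.525 km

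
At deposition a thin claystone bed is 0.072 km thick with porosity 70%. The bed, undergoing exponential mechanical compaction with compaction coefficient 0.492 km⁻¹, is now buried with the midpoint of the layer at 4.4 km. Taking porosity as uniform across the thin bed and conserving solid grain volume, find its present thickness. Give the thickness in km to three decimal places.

0.023 km

Porosity at 4.4 km: phi = 0.7·exp(−0.492×4.4) = 0.0803
Solid-volume conservation: h(1−phi) = h₀(1−phi₀) ⇒ h = h₀·(1−phi₀)/(1−phi)
h = 0.072 × (1 − 0.7)/(1 − 0.0803) = 0.072 × 0.3262 = 0.0235 km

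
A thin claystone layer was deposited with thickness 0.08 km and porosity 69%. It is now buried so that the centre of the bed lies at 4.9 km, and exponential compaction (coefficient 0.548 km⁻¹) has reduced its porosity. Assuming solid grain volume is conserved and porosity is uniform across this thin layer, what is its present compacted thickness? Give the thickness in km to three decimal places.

0.026 km

Porosity at 4.9 km: φ = 0.69·exp(−0.548×4.9) = 0.0471
Solid-volume conservation: h(1−φ) = h₀(1−φ₀) ⇒ h = h₀·(1−φ₀)/(1−φ)
h = 0.08 × (1 − 0.69)/(1 − 0.0471) = 0.08 × 0.3253 = 0.0260 km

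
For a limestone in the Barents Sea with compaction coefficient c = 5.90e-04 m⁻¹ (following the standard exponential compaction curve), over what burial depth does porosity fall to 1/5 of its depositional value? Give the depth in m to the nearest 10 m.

Working in km (1 km = 1000 m; c in km⁻¹ = c in m⁻¹ × 1000):
φ/φ₀ = 1/5 ⇒ exp(−c·z) = 1/5 ⇒ z = ln(5) / c
z = 1.6094 / 0.59 = 2.728 km

2730 m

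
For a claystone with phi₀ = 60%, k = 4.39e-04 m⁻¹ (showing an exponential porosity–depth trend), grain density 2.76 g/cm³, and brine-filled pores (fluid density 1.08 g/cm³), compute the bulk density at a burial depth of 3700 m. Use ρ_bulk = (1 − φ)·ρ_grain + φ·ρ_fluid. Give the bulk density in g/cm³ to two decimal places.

Working in km (1 km = 1000 m; k in km⁻¹ = k in m⁻¹ × 1000):
Porosity at depth: phi = 0.6·exp(−0.439×3.7) = 0.6×0.1970 = 0.1182
Bulk density: ρ_b = (1−phi)ρ_g + phi·ρ_f = 0.8818×2.76 + 0.1182×1.08
       = 2.434 + 0.128 = 2.561 g/cm³

2.56 g/cm³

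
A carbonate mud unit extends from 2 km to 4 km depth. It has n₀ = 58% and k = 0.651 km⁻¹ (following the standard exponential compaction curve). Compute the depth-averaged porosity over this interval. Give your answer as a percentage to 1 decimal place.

8.8%

⟨n⟩ = (1/(Z₂−Z₁)) ∫ n₀ e^(−kZ) dZ = n₀·(e^(−k·Z₁) − e^(−k·Z₂)) / (k·(Z₂−Z₁))
e^(−0.651×2) = 0.2720; e^(−0.651×4) = 0.0740
⟨n⟩ = 0.58 × (0.2720 − 0.0740) / (0.651 × 2) = 0.58 × 0.1521 = 0.0882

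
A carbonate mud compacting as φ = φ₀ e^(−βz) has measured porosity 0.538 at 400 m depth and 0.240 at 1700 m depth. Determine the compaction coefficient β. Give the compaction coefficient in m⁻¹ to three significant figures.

Working in km (1 km = 1000 m; β in km⁻¹ = β in m⁻¹ × 1000):
Athy: φ(z) = φ₀ e^(−βz) ⇒ φ₁/φ₂ = e^{β(z₂−z₁)} ⇒ β = ln(φ₁/φ₂)/(z₂−z₁)
β = ln(0.538/0.24) / (1.7 − 0.4) = ln(2.242) / 1.3 = 0.8072 / 1.3 = 0.6209 km⁻¹

0.000621 m⁻¹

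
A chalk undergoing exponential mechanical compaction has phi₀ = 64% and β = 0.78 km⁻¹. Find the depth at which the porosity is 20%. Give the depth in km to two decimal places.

1.49 km

Invert Athy's law: z = ln(phi₀/phi) / β
z = ln(0.64/0.2) / 0.78 = ln(3.2) / 0.78 = 1.1632 / 0.78 = 1.491 km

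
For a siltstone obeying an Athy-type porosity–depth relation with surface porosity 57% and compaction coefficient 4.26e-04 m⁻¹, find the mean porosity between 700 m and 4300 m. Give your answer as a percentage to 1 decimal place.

21.6%

Working in km (1 km = 1000 m; k in km⁻¹ = k in m⁻¹ × 1000):
⟨n⟩ = (1/(z₂−z₁)) ∫ n₀ e^(−kz) dz = n₀·(e^(−k·z₁) − e^(−k·z₂)) / (k·(z₂−z₁))
e^(−0.426×0.7) = 0.7422; e^(−0.426×4.3) = 0.1601
⟨n⟩ = 0.57 × (0.7422 − 0.1601) / (0.426 × 3.6) = 0.57 × 0.3795 = 0.2163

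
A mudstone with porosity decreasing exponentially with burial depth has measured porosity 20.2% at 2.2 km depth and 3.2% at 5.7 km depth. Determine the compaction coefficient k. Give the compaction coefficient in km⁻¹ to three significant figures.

0.526 km⁻¹

Athy: n(Z) = n₀ e^(−kZ) ⇒ n₁/n₂ = e^{k(Z₂−Z₁)} ⇒ k = ln(n₁/n₂)/(Z₂−Z₁)
k = ln(0.202/0.032) / (5.7 − 2.2) = ln(6.312) / 3.5 = 1.8425 / 3.5 = 0.5264 km⁻¹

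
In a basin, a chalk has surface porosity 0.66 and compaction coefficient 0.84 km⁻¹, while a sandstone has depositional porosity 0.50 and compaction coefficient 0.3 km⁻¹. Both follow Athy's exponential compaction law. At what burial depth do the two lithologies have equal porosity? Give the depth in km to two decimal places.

Set φ₀ₐ e^(−kₐz) = φ₀ᵦ e^(−kᵦz) ⇒ ln(φ₀ₐ/φ₀ᵦ) = (kₐ − kᵦ)·z
z = ln(0.66/0.5) / (0.84 − 0.3) = 0.2776 / 0.54 = 0.514 km

0.51 km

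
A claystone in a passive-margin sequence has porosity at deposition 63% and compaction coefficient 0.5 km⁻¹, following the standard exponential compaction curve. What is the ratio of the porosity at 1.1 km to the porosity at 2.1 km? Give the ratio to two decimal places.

1.65

φ(d₁)/φ(d₂) = e^(−k·d₁)/e^(−k·d₂) = e^{k(d₂−d₁)}
= exp(0.5 × 1) = exp(0.5) = 1.6487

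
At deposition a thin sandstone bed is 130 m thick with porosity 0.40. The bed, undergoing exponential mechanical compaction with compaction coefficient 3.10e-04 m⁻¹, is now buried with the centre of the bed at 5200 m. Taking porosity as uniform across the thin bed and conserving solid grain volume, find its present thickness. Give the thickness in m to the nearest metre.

Working in km (1 km = 1000 m; c in km⁻¹ = c in m⁻¹ × 1000):
Porosity at 5.2 km: φ = 0.4·exp(−0.31×5.2) = 0.0798
Solid-volume conservation: h(1−φ) = h₀(1−φ₀) ⇒ h = h₀·(1−φ₀)/(1−φ)
h = 0.13 × (1 − 0.4)/(1 − 0.0798) = 0.13 × 0.6520 = 0.0848 km

85 m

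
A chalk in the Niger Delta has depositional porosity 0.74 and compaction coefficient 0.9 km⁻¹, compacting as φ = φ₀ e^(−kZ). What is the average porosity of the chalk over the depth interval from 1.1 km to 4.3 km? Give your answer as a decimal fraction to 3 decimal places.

0.090

⟨φ⟩ = (1/(Z₂−Z₁)) ∫ φ₀ e^(−kZ) dZ = φ₀·(e^(−k·Z₁) − e^(−k·Z₂)) / (k·(Z₂−Z₁))
e^(−0.9×1.1) = 0.3716; e^(−0.9×4.3) = 0.0209
⟨φ⟩ = 0.74 × (0.3716 − 0.0209) / (0.9 × 3.2) = 0.74 × 0.1218 = 0.0901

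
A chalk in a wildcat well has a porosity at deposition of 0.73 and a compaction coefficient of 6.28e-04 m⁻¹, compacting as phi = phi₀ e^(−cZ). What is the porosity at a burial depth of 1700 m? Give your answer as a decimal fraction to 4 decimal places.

Working in km (1 km = 1000 m; c in km⁻¹ = c in m⁻¹ × 1000):
phi = phi₀·exp(−c·Z) = 0.73 × exp(−0.628 × 1.7) = 0.73 × exp(−1.068)
  = 0.73 × 0.3438 = 0.2510

0.2510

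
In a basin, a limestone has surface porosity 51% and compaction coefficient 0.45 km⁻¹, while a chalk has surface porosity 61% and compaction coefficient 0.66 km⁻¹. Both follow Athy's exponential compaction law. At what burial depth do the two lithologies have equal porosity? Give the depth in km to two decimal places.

0.85 km

Set φ₀ₐ e^(−cₐZ) = φ₀ᵦ e^(−cᵦZ) ⇒ ln(φ₀ₐ/φ₀ᵦ) = (cₐ − cᵦ)·Z
Z = ln(0.51/0.61) / (0.45 − 0.66) = -0.1790 / -0.21 = 0.853 km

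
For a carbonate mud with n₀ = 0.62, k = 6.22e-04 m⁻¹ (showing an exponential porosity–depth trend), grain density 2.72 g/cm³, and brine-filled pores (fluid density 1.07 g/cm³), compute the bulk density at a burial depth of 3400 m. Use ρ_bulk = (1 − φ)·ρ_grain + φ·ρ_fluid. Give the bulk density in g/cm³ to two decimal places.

Working in km (1 km = 1000 m; k in km⁻¹ = k in m⁻¹ × 1000):
Porosity at depth: n = 0.62·exp(−0.622×3.4) = 0.62×0.1207 = 0.0748
Bulk density: ρ_b = (1−n)ρ_g + n·ρ_f = 0.9252×2.72 + 0.0748×1.07
       = 2.517 + 0.080 = 2.597 g/cm³

2.60 g/cm³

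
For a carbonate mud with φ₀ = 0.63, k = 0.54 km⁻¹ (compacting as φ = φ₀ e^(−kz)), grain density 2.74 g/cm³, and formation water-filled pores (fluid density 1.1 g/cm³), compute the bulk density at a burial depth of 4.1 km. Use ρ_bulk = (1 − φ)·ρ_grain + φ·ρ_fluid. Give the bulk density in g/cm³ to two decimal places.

2.63 g/cm³

Porosity at depth: φ = 0.63·exp(−0.54×4.1) = 0.63×0.1093 = 0.0688
Bulk density: ρ_b = (1−φ)ρ_g + φ·ρ_f = 0.9312×2.74 + 0.0688×1.1
       = 2.551 + 0.076 = 2.627 g/cm³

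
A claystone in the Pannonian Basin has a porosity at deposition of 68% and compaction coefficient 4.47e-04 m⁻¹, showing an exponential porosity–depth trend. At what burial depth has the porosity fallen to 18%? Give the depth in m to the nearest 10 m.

2970 m

Working in km (1 km = 1000 m; c in km⁻¹ = c in m⁻¹ × 1000):
Invert Athy's law: z = ln(φ₀/φ) / c
z = ln(0.68/0.18) / 0.447 = ln(3.778) / 0.447 = 1.3291 / 0.447 = 2.973 km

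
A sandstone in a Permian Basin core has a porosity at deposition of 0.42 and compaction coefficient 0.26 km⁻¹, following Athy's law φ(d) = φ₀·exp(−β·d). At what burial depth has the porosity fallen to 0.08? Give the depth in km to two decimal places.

Invert Athy's law: d = ln(φ₀/φ) / β
d = ln(0.42/0.08) / 0.26 = ln(5.25) / 0.26 = 1.6582 / 0.26 = 6.378 km

6.38 km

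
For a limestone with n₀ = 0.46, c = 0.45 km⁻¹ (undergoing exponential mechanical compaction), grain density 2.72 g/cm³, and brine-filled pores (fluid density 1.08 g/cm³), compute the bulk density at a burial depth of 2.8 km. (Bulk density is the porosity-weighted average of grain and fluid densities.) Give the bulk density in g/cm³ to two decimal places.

2.51 g/cm³

Porosity at depth: n = 0.46·exp(−0.45×2.8) = 0.46×0.2837 = 0.1305
Bulk density: ρ_b = (1−n)ρ_g + n·ρ_f = 0.8695×2.72 + 0.1305×1.08
       = 2.365 + 0.141 = 2.506 g/cm³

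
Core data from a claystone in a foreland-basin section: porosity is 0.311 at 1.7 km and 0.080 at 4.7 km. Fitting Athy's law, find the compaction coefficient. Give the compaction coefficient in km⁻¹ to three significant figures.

Athy: φ(Z) = φ₀ e^(−kZ) ⇒ φ₁/φ₂ = e^{k(Z₂−Z₁)} ⇒ k = ln(φ₁/φ₂)/(Z₂−Z₁)
k = ln(0.311/0.08) / (4.7 − 1.7) = ln(3.887) / 3 = 1.3578 / 3 = 0.4526 km⁻¹

0.453 km⁻¹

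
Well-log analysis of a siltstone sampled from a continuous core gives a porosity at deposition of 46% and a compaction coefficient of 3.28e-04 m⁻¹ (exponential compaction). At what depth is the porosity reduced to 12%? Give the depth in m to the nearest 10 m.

4100 m

Working in km (1 km = 1000 m; k in km⁻¹ = k in m⁻¹ × 1000):
Invert Athy's law: d = ln(n₀/n) / k
d = ln(0.46/0.12) / 0.328 = ln(3.833) / 0.328 = 1.3437 / 0.328 = 4.097 km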